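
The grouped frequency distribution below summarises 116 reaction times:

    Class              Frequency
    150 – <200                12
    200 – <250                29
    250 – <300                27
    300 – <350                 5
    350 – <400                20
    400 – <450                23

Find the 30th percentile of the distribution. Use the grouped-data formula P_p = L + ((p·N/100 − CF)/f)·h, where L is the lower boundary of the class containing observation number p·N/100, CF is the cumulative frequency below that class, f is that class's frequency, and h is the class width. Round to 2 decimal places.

239.31

N = 116; target position k = 30/100 · 116 = 34.8.
Cumulative frequencies: 12, 41, 68, 73, 93, 116.
Observation 34.8 falls in the class 200 – <250.
L = 200, CF = 12, f = 29, h = 50.
P30 = 200 + ((34.8 − 12)/29)·50 = 200 + 39.3103 = 239.31.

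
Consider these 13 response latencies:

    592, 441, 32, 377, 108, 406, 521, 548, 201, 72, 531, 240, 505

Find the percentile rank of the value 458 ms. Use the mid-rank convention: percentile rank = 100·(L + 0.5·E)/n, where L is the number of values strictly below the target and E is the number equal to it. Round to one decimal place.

61.5

Sorted: 32, 72, 108, 201, 240, 377, 406, 441, 505, 521, 531, 548, 592.
Count below 458: L = 8; count equal: E = 0; n = 13.
Percentile rank = 100·(8 + 0.5·0)/13 = 100·8/13 = 61.54.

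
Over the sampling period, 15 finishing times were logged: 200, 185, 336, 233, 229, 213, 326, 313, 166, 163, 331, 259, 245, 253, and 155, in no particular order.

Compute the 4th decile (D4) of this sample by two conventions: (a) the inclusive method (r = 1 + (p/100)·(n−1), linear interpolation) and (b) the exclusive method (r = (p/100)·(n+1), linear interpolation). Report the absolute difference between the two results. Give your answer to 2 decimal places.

Sorted: 155, 163, 166, 185, 200, 213, 229, 233, 245, 253, 259, 313, 326, 331, 336.
n = 15.
(a) r = 6.6; between ranks 6 (213) and 7 (229): 222.6.
(b) r = 6.4; between ranks 6 (213) and 7 (229): 219.4.
|222.6 − 219.4| = 3.2.

3.20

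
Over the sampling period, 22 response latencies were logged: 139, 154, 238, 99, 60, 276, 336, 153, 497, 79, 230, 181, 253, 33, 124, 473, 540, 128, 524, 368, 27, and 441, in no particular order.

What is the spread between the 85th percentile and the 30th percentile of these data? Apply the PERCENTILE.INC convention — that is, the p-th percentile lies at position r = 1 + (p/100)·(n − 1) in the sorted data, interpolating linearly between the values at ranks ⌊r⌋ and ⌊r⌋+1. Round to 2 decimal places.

Sorted: 27, 33, 60, 79, 99, 124, 128, 139, 153, 154, 181, 230, 238, 253, 276, 336, 368, 441, 473, 497, 524, 540.
n = 22.
P30: r = 7.3; ranks 7–8 are 128, 139; interpolating gives 131.3.
P85: r = 18.85; ranks 18–19 are 441, 473; interpolating gives 468.2.
Difference: 468.2 − 131.3 = 336.9.

336.90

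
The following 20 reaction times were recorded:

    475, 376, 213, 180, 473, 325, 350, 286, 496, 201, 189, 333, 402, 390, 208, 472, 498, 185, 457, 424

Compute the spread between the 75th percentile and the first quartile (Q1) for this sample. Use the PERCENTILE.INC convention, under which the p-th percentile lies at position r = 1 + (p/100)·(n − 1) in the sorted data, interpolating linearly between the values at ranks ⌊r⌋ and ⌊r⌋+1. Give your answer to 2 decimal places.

Sorted: 180, 185, 189, 201, 208, 213, 286, 325, 333, 350, 376, 390, 402, 424, 457, 472, 473, 475, 496, 498.
n = 20.
P25: r = 5.75; ranks 5–6 are 208, 213; interpolating gives 211.75.
P75: r = 15.25; ranks 15–16 are 457, 472; interpolating gives 460.75.
Difference: 460.75 − 211.75 = 249.

249.00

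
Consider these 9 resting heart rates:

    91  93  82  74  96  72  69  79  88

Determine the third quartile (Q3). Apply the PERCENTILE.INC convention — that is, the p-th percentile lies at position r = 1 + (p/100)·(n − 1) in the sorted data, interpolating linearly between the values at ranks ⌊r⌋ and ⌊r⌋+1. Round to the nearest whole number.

Sorted: 69, 72, 74, 79, 82, 88, 91, 93, 96.
n = 9.
r = 1 + (75/100)·(9 − 1) = 1 + 6 = 7.
r is an integer, so P75 is the value at rank 7: 91.

91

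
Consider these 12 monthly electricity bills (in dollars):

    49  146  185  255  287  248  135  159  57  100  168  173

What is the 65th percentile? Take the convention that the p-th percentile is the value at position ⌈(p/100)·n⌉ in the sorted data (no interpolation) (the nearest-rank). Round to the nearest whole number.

173

Sorted: 49, 57, 100, 135, 146, 159, 168, 173, 185, 248, 255, 287.
n = 12.
Position = ⌈65/100 · 12⌉ = ⌈7.8⌉ = 8.
The value at rank 8 is 173.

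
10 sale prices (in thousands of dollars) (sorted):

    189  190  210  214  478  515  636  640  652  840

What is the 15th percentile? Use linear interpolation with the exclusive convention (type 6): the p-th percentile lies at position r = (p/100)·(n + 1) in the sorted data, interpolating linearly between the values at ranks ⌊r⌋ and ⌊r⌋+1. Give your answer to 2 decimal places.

189.65

n = 10.
r = (15/100)·(10 + 1) = 1.65.
Rank 1 is 189 and rank 2 is 190.
Interpolate: 189 + 0.65·(190 − 189) = 189 + 0.65·1 = 189.65.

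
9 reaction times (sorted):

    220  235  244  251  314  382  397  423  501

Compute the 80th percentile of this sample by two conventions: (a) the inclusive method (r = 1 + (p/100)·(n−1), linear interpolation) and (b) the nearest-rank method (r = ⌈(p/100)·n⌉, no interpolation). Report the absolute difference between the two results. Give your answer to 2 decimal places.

15.60

n = 9.
(a) r = 7.4; between ranks 7 (397) and 8 (423): 407.4.
(b) the nearest-rank method: rank 8 → 423.
|407.4 − 423| = 15.6.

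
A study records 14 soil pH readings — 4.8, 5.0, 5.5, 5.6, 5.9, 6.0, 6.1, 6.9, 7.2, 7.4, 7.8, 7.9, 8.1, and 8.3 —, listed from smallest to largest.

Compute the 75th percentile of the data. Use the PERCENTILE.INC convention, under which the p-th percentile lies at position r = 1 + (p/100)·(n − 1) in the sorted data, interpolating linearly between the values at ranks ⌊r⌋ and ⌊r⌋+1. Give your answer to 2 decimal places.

7.70

n = 14.
r = 1 + (75/100)·(14 − 1) = 1 + 9.75 = 10.75.
Rank 10 is 7.4 and rank 11 is 7.8.
Interpolate: 7.4 + 0.75·(7.8 − 7.4) = 7.4 + 0.75·0.4 = 7.7.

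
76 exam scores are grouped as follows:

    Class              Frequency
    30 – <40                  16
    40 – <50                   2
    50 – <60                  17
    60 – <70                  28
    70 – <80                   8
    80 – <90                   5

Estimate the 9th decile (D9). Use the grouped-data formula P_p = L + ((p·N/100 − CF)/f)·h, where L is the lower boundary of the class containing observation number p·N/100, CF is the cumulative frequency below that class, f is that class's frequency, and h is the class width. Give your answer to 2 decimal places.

N = 76; target position k = 90/100 · 76 = 68.4.
Cumulative frequencies: 16, 18, 35, 63, 71, 76.
Observation 68.4 falls in the class 70 – <80.
L = 70, CF = 63, f = 8, h = 10.
P90 = 70 + ((68.4 − 63)/8)·10 = 70 + 6.75 = 76.75.

76.75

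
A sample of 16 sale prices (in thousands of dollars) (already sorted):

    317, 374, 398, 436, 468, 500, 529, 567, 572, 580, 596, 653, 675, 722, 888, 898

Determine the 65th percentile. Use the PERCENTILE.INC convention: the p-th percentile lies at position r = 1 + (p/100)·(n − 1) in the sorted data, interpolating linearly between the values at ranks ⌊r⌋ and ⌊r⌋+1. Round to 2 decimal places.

n = 16.
r = 1 + (65/100)·(16 − 1) = 1 + 9.75 = 10.75.
Rank 10 is 580 and rank 11 is 596.
Interpolate: 580 + 0.75·(596 − 580) = 580 + 0.75·16 = 592.

592.00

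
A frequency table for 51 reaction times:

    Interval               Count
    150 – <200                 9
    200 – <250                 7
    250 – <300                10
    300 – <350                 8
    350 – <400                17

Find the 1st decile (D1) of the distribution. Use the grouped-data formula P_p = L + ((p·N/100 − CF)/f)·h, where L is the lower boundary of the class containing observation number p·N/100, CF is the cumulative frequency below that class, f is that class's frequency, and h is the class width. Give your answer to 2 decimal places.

N = 51; target position k = 10/100 · 51 = 5.1.
Cumulative frequencies: 9, 16, 26, 34, 51.
Observation 5.1 falls in the class 150 – <200.
L = 150, CF = 0, f = 9, h = 50.
P10 = 150 + ((5.1 − 0)/9)·50 = 150 + 28.3333 = 178.333.

178.33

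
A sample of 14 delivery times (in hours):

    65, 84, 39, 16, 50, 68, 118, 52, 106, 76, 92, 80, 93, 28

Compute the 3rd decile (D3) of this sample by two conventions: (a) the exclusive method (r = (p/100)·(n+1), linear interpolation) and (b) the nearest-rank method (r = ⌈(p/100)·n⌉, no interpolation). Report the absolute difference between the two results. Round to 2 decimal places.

1.00

Sorted: 16, 28, 39, 50, 52, 65, 68, 76, 80, 84, 92, 93, 106, 118.
n = 14.
(a) r = 4.5; between ranks 4 (50) and 5 (52): 51.
(b) the nearest-rank method: rank 5 → 52.
|51 − 52| = 1.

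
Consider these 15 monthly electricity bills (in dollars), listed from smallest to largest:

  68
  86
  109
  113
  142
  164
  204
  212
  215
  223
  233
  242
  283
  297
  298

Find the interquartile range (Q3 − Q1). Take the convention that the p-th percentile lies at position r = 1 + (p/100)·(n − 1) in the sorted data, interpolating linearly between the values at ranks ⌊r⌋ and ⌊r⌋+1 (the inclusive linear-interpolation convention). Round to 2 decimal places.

110.00

n = 15.
P25: r = 4.5; ranks 4–5 are 113, 142; interpolating gives 127.5.
P75: r = 11.5; ranks 11–12 are 233, 242; interpolating gives 237.5.
Difference: 237.5 − 127.5 = 110.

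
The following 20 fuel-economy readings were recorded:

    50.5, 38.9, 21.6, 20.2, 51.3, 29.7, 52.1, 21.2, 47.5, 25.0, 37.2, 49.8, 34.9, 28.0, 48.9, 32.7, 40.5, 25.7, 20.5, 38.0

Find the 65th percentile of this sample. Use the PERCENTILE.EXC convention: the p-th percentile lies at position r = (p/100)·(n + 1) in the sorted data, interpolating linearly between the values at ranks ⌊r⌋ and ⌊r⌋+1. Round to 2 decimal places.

39.94

Sorted: 20.2, 20.5, 21.2, 21.6, 25.0, 25.7, 28.0, 29.7, 32.7, 34.9, 37.2, 38.0, 38.9, 40.5, 47.5, 48.9, 49.8, 50.5, 51.3, 52.1.
n = 20.
r = (65/100)·(20 + 1) = 13.65.
Rank 13 is 38.9 and rank 14 is 40.5.
Interpolate: 38.9 + 0.65·(40.5 − 38.9) = 38.9 + 0.65·1.6 = 39.94.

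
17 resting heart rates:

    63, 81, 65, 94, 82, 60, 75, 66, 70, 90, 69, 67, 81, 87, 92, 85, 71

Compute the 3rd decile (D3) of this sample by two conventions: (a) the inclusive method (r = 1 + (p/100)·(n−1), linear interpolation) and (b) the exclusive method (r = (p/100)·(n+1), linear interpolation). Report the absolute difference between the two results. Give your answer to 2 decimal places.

Sorted: 60, 63, 65, 66, 67, 69, 70, 71, 75, 81, 81, 82, 85, 87, 90, 92, 94.
n = 17.
(a) r = 5.8; between ranks 5 (67) and 6 (69): 68.6.
(b) r = 5.4; between ranks 5 (67) and 6 (69): 67.8.
|68.6 − 67.8| = 0.8.

0.80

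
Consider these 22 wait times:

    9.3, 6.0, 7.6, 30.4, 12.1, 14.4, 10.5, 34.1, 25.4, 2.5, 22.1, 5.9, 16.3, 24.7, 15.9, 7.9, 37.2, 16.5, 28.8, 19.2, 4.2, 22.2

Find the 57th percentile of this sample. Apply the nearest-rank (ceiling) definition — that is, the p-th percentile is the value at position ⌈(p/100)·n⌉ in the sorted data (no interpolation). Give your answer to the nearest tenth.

16.5

Sorted: 2.5, 4.2, 5.9, 6.0, 7.6, 7.9, 9.3, 10.5, 12.1, 14.4, 15.9, 16.3, 16.5, 19.2, 22.1, 22.2, 24.7, 25.4, 28.8, 30.4, 34.1, 37.2.
n = 22.
Position = ⌈57/100 · 22⌉ = ⌈12.54⌉ = 13.
The value at rank 13 is 16.5.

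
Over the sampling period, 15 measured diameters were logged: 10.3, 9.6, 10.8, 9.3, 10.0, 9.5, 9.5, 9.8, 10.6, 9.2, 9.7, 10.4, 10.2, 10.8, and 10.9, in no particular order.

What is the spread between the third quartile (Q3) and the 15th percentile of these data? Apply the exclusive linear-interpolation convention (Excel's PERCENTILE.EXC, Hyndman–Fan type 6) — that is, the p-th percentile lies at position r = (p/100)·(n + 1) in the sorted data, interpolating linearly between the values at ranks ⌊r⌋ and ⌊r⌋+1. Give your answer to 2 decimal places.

1.22

Sorted: 9.2, 9.3, 9.5, 9.5, 9.6, 9.7, 9.8, 10.0, 10.2, 10.3, 10.4, 10.6, 10.8, 10.8, 10.9.
n = 15.
P15: r = 2.4; ranks 2–3 are 9.3, 9.5; interpolating gives 9.38.
P75: r = 12 (integer) → 10.6.
Difference: 10.6 − 9.38 = 1.22.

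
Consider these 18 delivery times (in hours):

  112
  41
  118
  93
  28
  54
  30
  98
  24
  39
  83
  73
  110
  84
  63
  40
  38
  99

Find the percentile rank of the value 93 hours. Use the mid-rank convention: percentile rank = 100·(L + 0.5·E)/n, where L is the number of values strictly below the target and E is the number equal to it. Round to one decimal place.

Sorted: 24, 28, 30, 38, 39, 40, 41, 54, 63, 73, 83, 84, 93, 98, 99, 110, 112, 118.
Count below 93: L = 12; count equal: E = 1; n = 18.
Percentile rank = 100·(12 + 0.5·1)/18 = 100·12.5/18 = 69.44.

69.4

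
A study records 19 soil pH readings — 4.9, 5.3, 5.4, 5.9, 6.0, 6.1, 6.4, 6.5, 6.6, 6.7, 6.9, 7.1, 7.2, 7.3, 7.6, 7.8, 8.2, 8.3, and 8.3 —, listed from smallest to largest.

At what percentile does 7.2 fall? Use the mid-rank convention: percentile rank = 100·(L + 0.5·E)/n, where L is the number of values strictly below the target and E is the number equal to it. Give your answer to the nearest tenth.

65.8

Count below 7.2: L = 12; count equal: E = 1; n = 19.
Percentile rank = 100·(12 + 0.5·1)/19 = 100·12.5/19 = 65.79.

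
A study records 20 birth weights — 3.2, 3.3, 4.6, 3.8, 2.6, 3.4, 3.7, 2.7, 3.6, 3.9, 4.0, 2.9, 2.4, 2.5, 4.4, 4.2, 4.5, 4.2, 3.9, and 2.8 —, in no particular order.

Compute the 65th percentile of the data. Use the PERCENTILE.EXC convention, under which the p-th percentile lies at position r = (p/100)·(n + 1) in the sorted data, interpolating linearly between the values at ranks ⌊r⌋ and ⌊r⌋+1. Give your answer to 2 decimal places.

3.90

Sorted: 2.4, 2.5, 2.6, 2.7, 2.8, 2.9, 3.2, 3.3, 3.4, 3.6, 3.7, 3.8, 3.9, 3.9, 4.0, 4.2, 4.2, 4.4, 4.5, 4.6.
n = 20.
r = (65/100)·(20 + 1) = 13.65.
Rank 13 is 3.9 and rank 14 is 3.9.
Interpolate: 3.9 + 0.65·(3.9 − 3.9) = 3.9 + 0.65·0 = 3.9.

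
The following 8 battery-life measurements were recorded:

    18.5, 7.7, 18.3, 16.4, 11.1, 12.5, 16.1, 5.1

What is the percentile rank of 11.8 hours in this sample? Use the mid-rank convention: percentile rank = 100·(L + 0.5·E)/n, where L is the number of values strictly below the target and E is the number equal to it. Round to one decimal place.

37.5

Sorted: 5.1, 7.7, 11.1, 12.5, 16.1, 16.4, 18.3, 18.5.
Count below 11.8: L = 3; count equal: E = 0; n = 8.
Percentile rank = 100·(3 + 0.5·0)/8 = 100·3/8 = 37.5.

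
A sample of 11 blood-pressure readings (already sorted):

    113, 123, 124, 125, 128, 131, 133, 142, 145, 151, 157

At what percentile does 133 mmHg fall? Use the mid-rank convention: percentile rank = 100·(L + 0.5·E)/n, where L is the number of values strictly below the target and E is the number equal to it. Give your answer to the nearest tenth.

59.1

Count below 133: L = 6; count equal: E = 1; n = 11.
Percentile rank = 100·(6 + 0.5·1)/11 = 100·6.5/11 = 59.09.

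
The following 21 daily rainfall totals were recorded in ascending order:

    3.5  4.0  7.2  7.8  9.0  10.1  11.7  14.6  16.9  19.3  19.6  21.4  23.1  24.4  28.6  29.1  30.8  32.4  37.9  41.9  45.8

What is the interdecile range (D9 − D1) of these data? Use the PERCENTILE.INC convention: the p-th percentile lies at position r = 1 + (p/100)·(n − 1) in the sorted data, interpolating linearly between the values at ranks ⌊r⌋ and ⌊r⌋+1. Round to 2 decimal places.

30.70

n = 21.
P10: r = 3 (integer) → 7.2.
P90: r = 19 (integer) → 37.9.
Difference: 37.9 − 7.2 = 30.7.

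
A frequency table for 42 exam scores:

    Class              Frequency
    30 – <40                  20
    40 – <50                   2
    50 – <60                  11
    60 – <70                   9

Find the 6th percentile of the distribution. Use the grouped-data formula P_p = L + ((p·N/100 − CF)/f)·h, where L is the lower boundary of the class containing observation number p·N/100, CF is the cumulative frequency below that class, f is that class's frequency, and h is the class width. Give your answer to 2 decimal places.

31.26

N = 42; target position k = 6/100 · 42 = 2.52.
Cumulative frequencies: 20, 22, 33, 42.
Observation 2.52 falls in the class 30 – <40.
L = 30, CF = 0, f = 20, h = 10.
P6 = 30 + ((2.52 − 0)/20)·10 = 30 + 1.26 = 31.26.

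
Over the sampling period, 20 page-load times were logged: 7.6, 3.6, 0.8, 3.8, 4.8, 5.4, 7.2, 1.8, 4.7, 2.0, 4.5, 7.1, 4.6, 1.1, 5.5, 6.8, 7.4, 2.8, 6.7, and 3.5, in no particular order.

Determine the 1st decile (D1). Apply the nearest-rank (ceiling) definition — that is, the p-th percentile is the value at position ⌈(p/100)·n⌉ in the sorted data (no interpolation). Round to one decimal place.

Sorted: 0.8, 1.1, 1.8, 2.0, 2.8, 3.5, 3.6, 3.8, 4.5, 4.6, 4.7, 4.8, 5.4, 5.5, 6.7, 6.8, 7.1, 7.2, 7.4, 7.6.
n = 20.
Position = ⌈10/100 · 20⌉ = ⌈2⌉ = 2.
The value at rank 2 is 1.1.

1.1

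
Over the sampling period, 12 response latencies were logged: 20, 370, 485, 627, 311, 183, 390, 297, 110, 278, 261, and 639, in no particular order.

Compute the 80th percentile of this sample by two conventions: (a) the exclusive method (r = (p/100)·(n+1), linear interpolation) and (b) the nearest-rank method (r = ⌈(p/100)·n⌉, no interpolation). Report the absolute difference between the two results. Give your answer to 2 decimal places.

Sorted: 20, 110, 183, 261, 278, 297, 311, 370, 390, 485, 627, 639.
n = 12.
(a) r = 10.4; between ranks 10 (485) and 11 (627): 541.8.
(b) the nearest-rank method: rank 10 → 485.
|541.8 − 485| = 56.8.

56.80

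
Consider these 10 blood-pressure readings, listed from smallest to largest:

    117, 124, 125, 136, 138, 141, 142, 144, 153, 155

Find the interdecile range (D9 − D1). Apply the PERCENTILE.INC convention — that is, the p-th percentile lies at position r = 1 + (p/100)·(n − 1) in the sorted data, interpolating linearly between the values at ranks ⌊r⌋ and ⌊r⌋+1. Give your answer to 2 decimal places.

29.90

n = 10.
P10: r = 1.9; ranks 1–2 are 117, 124; interpolating gives 123.3.
P90: r = 9.1; ranks 9–10 are 153, 155; interpolating gives 153.2.
Difference: 153.2 − 123.3 = 29.9.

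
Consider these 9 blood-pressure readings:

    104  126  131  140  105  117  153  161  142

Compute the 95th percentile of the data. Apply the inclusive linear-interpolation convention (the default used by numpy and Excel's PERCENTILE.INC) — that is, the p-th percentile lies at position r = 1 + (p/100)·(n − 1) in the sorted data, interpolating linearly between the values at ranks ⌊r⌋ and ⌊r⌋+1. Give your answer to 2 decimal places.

Sorted: 104, 105, 117, 126, 131, 140, 142, 153, 161.
n = 9.
r = 1 + (95/100)·(9 − 1) = 1 + 7.6 = 8.6.
Rank 8 is 153 and rank 9 is 161.
Interpolate: 153 + 0.6·(161 − 153) = 153 + 0.6·8 = 157.8.

157.80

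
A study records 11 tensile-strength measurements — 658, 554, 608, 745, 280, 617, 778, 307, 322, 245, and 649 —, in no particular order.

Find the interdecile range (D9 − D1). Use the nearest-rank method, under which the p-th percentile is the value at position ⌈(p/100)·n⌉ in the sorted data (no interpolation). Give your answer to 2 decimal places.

Sorted: 245, 280, 307, 322, 554, 608, 617, 649, 658, 745, 778.
n = 11.
P10: rank ⌈10/100·11⌉ = 2 → 280.
P90: rank ⌈90/100·11⌉ = 10 → 745.
Difference: 745 − 280 = 465.

465.00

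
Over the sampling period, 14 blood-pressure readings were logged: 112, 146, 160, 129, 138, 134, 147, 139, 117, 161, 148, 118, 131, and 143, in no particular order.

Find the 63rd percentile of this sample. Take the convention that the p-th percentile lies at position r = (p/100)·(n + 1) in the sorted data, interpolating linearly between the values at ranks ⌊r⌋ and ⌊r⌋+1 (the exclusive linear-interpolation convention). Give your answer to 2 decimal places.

144.35

Sorted: 112, 117, 118, 129, 131, 134, 138, 139, 143, 146, 147, 148, 160, 161.
n = 14.
r = (63/100)·(14 + 1) = 9.45.
Rank 9 is 143 and rank 10 is 146.
Interpolate: 143 + 0.45·(146 − 143) = 143 + 0.45·3 = 144.35.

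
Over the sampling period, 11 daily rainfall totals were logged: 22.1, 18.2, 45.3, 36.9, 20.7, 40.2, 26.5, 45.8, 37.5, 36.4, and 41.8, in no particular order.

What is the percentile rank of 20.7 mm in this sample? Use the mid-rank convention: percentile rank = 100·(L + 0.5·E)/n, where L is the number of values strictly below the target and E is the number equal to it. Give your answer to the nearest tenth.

13.6

Sorted: 18.2, 20.7, 22.1, 26.5, 36.4, 36.9, 37.5, 40.2, 41.8, 45.3, 45.8.
Count below 20.7: L = 1; count equal: E = 1; n = 11.
Percentile rank = 100·(1 + 0.5·1)/11 = 100·1.5/11 = 13.64.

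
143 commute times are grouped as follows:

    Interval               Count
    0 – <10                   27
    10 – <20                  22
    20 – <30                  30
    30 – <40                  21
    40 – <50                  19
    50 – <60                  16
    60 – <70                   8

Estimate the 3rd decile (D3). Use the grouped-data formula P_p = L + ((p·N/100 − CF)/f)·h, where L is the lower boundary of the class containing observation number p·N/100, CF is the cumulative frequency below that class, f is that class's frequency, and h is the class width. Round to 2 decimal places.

N = 143; target position k = 30/100 · 143 = 42.9.
Cumulative frequencies: 27, 49, 79, 100, 119, 135, 143.
Observation 42.9 falls in the class 10 – <20.
L = 10, CF = 27, f = 22, h = 10.
P30 = 10 + ((42.9 − 27)/22)·10 = 10 + 7.22727 = 17.2273.

17.23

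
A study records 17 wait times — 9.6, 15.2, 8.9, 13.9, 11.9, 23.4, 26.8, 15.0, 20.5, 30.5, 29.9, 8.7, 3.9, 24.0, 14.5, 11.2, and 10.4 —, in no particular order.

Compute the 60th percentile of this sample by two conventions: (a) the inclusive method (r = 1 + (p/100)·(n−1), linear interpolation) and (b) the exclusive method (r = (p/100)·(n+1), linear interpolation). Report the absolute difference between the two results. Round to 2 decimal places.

0.04

Sorted: 3.9, 8.7, 8.9, 9.6, 10.4, 11.2, 11.9, 13.9, 14.5, 15.0, 15.2, 20.5, 23.4, 24.0, 26.8, 29.9, 30.5.
n = 17.
(a) r = 10.6; between ranks 10 (15.0) and 11 (15.2): 15.12.
(b) r = 10.8; between ranks 10 (15.0) and 11 (15.2): 15.16.
|15.12 − 15.16| = 0.04.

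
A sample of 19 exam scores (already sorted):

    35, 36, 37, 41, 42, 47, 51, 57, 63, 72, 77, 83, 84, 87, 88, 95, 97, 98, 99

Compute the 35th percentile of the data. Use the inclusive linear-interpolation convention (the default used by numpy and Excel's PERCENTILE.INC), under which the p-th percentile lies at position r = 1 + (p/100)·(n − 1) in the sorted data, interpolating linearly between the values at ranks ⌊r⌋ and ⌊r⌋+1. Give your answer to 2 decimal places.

52.80

n = 19.
r = 1 + (35/100)·(19 − 1) = 1 + 6.3 = 7.3.
Rank 7 is 51 and rank 8 is 57.
Interpolate: 51 + 0.3·(57 − 51) = 51 + 0.3·6 = 52.8.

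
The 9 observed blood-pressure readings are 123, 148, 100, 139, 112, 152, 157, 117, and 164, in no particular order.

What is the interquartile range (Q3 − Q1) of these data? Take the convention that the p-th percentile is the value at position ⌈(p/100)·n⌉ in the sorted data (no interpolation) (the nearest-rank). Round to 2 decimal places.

35.00

Sorted: 100, 112, 117, 123, 139, 148, 152, 157, 164.
n = 9.
P25: rank ⌈25/100·9⌉ = 3 → 117.
P75: rank ⌈75/100·9⌉ = 7 → 152.
Difference: 152 − 117 = 35.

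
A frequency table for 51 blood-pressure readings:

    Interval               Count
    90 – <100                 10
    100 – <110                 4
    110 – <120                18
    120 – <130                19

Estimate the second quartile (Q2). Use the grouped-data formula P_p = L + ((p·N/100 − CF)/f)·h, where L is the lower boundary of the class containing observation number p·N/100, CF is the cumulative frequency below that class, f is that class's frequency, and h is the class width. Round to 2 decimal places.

116.39

N = 51; target position k = 50/100 · 51 = 25.5.
Cumulative frequencies: 10, 14, 32, 51.
Observation 25.5 falls in the class 110 – <120.
L = 110, CF = 14, f = 18, h = 10.
P50 = 110 + ((25.5 − 14)/18)·10 = 110 + 6.38889 = 116.389.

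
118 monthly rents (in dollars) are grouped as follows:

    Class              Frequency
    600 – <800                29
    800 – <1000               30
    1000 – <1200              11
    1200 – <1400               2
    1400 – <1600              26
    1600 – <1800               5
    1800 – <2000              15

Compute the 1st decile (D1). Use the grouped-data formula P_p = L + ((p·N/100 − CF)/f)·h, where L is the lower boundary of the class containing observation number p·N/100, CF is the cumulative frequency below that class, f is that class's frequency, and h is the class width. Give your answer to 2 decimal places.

681.38

N = 118; target position k = 10/100 · 118 = 11.8.
Cumulative frequencies: 29, 59, 70, 72, 98, 103, 118.
Observation 11.8 falls in the class 600 – <800.
L = 600, CF = 0, f = 29, h = 200.
P10 = 600 + ((11.8 − 0)/29)·200 = 600 + 81.3793 = 681.379.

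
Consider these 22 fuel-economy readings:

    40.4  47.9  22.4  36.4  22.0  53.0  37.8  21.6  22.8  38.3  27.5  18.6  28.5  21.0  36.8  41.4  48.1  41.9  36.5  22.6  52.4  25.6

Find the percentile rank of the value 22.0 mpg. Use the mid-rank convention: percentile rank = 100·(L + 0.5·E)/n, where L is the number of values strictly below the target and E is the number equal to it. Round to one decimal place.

15.9

Sorted: 18.6, 21.0, 21.6, 22.0, 22.4, 22.6, 22.8, 25.6, 27.5, 28.5, 36.4, 36.5, 36.8, 37.8, 38.3, 40.4, 41.4, 41.9, 47.9, 48.1, 52.4, 53.0.
Count below 22.0: L = 3; count equal: E = 1; n = 22.
Percentile rank = 100·(3 + 0.5·1)/22 = 100·3.5/22 = 15.91.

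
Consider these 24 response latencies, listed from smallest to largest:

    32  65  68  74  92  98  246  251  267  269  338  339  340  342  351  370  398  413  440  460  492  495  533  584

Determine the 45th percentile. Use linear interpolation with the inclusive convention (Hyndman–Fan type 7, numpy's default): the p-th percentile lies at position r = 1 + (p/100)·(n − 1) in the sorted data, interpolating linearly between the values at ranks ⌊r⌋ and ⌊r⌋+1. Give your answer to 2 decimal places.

338.35

n = 24.
r = 1 + (45/100)·(24 − 1) = 1 + 10.35 = 11.35.
Rank 11 is 338 and rank 12 is 339.
Interpolate: 338 + 0.35·(339 − 338) = 338 + 0.35·1 = 338.35.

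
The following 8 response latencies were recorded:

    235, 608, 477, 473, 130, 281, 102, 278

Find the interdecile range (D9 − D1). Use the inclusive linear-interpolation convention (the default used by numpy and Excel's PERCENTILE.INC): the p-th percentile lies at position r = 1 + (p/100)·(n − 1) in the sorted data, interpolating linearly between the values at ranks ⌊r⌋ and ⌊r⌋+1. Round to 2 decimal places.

394.70

Sorted: 102, 130, 235, 278, 281, 473, 477, 608.
n = 8.
P10: r = 1.7; ranks 1–2 are 102, 130; interpolating gives 121.6.
P90: r = 7.3; ranks 7–8 are 477, 608; interpolating gives 516.3.
Difference: 516.3 − 121.6 = 394.7.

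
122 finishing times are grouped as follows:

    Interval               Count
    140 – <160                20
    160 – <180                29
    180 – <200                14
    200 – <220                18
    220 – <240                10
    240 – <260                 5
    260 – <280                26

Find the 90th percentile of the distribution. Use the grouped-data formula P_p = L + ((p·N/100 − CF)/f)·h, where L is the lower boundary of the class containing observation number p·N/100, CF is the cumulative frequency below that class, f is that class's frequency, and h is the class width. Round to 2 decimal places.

N = 122; target position k = 90/100 · 122 = 109.8.
Cumulative frequencies: 20, 49, 63, 81, 91, 96, 122.
Observation 109.8 falls in the class 260 – <280.
L = 260, CF = 96, f = 26, h = 20.
P90 = 260 + ((109.8 − 96)/26)·20 = 260 + 10.6154 = 270.615.

270.62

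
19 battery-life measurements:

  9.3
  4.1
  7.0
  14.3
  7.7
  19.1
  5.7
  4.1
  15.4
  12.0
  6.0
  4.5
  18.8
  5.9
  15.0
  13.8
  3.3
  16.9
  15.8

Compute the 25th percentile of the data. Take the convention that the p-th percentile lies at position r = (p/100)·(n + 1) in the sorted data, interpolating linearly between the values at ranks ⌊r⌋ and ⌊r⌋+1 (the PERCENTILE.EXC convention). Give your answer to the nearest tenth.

Sorted: 3.3, 4.1, 4.1, 4.5, 5.7, 5.9, 6.0, 7.0, 7.7, 9.3, 12.0, 13.8, 14.3, 15.0, 15.4, 15.8, 16.9, 18.8, 19.1.
n = 19.
r = (25/100)·(19 + 1) = 5.
r is an integer, so P25 is the value at rank 5: 5.7.

5.7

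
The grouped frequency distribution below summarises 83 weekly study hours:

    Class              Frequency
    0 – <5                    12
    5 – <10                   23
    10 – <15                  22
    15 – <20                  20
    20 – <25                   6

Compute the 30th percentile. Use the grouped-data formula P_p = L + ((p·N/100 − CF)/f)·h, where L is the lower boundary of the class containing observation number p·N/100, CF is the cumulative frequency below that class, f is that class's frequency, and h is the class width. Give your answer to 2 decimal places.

7.80

N = 83; target position k = 30/100 · 83 = 24.9.
Cumulative frequencies: 12, 35, 57, 77, 83.
Observation 24.9 falls in the class 5 – <10.
L = 5, CF = 12, f = 23, h = 5.
P30 = 5 + ((24.9 − 12)/23)·5 = 5 + 2.80435 = 7.80435.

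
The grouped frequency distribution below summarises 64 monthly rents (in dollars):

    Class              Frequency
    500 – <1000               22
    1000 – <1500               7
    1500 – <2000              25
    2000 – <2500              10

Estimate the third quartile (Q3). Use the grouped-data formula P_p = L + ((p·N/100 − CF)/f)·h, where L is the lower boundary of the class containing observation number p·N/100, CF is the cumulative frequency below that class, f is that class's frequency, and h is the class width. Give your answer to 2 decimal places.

1880.00

N = 64; target position k = 75/100 · 64 = 48.
Cumulative frequencies: 22, 29, 54, 64.
Observation 48 falls in the class 1500 – <2000.
L = 1500, CF = 29, f = 25, h = 500.
P75 = 1500 + ((48 − 29)/25)·500 = 1500 + 380 = 1880.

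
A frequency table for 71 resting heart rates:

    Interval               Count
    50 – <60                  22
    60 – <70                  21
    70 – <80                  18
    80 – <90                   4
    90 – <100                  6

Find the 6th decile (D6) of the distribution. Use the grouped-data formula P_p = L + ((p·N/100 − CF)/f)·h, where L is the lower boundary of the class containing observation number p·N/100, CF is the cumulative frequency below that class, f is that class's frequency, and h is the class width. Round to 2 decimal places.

N = 71; target position k = 60/100 · 71 = 42.6.
Cumulative frequencies: 22, 43, 61, 65, 71.
Observation 42.6 falls in the class 60 – <70.
L = 60, CF = 22, f = 21, h = 10.
P60 = 60 + ((42.6 − 22)/21)·10 = 60 + 9.80952 = 69.8095.

69.81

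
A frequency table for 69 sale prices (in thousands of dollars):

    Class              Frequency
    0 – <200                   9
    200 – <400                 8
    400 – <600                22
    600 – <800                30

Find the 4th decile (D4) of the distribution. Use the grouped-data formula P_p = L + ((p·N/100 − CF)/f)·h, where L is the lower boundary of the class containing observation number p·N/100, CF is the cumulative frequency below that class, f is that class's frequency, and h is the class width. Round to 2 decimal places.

N = 69; target position k = 40/100 · 69 = 27.6.
Cumulative frequencies: 9, 17, 39, 69.
Observation 27.6 falls in the class 400 – <600.
L = 400, CF = 17, f = 22, h = 200.
P40 = 400 + ((27.6 − 17)/22)·200 = 400 + 96.3636 = 496.364.

496.36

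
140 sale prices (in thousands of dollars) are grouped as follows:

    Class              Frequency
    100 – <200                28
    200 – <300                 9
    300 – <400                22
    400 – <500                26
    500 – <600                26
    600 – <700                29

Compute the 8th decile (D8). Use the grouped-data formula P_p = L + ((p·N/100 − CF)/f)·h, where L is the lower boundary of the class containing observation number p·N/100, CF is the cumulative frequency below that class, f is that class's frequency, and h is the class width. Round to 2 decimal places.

N = 140; target position k = 80/100 · 140 = 112.
Cumulative frequencies: 28, 37, 59, 85, 111, 140.
Observation 112 falls in the class 600 – <700.
L = 600, CF = 111, f = 29, h = 100.
P80 = 600 + ((112 − 111)/29)·100 = 600 + 3.44828 = 603.448.

603.45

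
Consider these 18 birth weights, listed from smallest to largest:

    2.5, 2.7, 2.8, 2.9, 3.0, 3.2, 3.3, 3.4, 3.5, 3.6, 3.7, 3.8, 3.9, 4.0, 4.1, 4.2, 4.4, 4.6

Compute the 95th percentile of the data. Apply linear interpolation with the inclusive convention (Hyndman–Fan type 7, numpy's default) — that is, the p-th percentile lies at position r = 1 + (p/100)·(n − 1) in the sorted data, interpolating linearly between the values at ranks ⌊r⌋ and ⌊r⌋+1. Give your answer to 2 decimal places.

n = 18.
r = 1 + (95/100)·(18 − 1) = 1 + 16.15 = 17.15.
Rank 17 is 4.4 and rank 18 is 4.6.
Interpolate: 4.4 + 0.15·(4.6 − 4.4) = 4.4 + 0.15·0.2 = 4.43.

4.43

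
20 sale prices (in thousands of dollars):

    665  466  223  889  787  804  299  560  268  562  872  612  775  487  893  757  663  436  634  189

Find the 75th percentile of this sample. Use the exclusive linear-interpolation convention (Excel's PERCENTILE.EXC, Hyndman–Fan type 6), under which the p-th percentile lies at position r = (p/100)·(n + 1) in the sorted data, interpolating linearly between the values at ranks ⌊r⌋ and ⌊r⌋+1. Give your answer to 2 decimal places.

784.00

Sorted: 189, 223, 268, 299, 436, 466, 487, 560, 562, 612, 634, 663, 665, 757, 775, 787, 804, 872, 889, 893.
n = 20.
r = (75/100)·(20 + 1) = 15.75.
Rank 15 is 775 and rank 16 is 787.
Interpolate: 775 + 0.75·(787 − 775) = 775 + 0.75·12 = 784.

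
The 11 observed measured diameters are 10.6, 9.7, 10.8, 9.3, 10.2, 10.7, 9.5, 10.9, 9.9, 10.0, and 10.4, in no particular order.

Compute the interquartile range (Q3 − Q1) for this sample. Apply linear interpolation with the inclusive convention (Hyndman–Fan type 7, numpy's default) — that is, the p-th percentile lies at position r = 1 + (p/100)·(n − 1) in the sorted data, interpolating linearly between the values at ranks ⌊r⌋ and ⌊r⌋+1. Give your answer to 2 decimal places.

0.85

Sorted: 9.3, 9.5, 9.7, 9.9, 10.0, 10.2, 10.4, 10.6, 10.7, 10.8, 10.9.
n = 11.
P25: r = 3.5; ranks 3–4 are 9.7, 9.9; interpolating gives 9.8.
P75: r = 8.5; ranks 8–9 are 10.6, 10.7; interpolating gives 10.65.
Difference: 10.65 − 9.8 = 0.85.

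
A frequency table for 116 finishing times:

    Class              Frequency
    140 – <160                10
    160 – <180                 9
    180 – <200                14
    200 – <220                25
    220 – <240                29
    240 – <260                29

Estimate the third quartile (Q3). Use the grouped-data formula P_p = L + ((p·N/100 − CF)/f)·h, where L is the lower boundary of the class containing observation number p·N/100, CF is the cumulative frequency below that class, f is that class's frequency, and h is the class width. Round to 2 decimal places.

240.00

N = 116; target position k = 75/100 · 116 = 87.
Cumulative frequencies: 10, 19, 33, 58, 87, 116.
Observation 87 falls in the class 220 – <240.
L = 220, CF = 58, f = 29, h = 20.
P75 = 220 + ((87 − 58)/29)·20 = 220 + 20 = 240.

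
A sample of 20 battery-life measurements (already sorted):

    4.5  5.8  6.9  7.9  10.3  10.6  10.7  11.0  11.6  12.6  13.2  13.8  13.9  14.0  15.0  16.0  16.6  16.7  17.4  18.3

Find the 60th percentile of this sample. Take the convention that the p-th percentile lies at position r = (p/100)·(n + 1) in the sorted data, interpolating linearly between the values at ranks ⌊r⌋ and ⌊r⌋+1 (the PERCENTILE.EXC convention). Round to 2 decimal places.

13.86

n = 20.
r = (60/100)·(20 + 1) = 12.6.
Rank 12 is 13.8 and rank 13 is 13.9.
Interpolate: 13.8 + 0.6·(13.9 − 13.8) = 13.8 + 0.6·0.1 = 13.86.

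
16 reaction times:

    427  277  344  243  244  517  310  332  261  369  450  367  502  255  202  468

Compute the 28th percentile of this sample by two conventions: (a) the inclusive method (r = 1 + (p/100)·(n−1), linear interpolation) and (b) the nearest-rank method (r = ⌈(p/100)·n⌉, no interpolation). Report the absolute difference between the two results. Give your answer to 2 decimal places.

3.20

Sorted: 202, 243, 244, 255, 261, 277, 310, 332, 344, 367, 369, 427, 450, 468, 502, 517.
n = 16.
(a) r = 5.2; between ranks 5 (261) and 6 (277): 264.2.
(b) the nearest-rank method: rank 5 → 261.
|264.2 − 261| = 3.2.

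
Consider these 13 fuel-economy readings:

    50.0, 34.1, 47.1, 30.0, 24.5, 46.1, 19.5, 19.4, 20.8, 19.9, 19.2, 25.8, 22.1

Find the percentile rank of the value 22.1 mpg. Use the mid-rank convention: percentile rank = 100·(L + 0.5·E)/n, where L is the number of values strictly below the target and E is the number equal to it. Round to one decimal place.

Sorted: 19.2, 19.4, 19.5, 19.9, 20.8, 22.1, 24.5, 25.8, 30.0, 34.1, 46.1, 47.1, 50.0.
Count below 22.1: L = 5; count equal: E = 1; n = 13.
Percentile rank = 100·(5 + 0.5·1)/13 = 100·5.5/13 = 42.31.

42.3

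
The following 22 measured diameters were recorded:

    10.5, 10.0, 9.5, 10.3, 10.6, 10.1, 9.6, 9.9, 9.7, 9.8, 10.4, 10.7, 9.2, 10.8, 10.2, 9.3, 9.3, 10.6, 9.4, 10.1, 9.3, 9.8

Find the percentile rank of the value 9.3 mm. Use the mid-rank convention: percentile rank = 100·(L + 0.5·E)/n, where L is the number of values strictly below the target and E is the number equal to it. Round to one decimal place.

Sorted: 9.2, 9.3, 9.3, 9.3, 9.4, 9.5, 9.6, 9.7, 9.8, 9.8, 9.9, 10.0, 10.1, 10.1, 10.2, 10.3, 10.4, 10.5, 10.6, 10.6, 10.7, 10.8.
Count below 9.3: L = 1; count equal: E = 3; n = 22.
Percentile rank = 100·(1 + 0.5·3)/22 = 100·2.5/22 = 11.36.

11.4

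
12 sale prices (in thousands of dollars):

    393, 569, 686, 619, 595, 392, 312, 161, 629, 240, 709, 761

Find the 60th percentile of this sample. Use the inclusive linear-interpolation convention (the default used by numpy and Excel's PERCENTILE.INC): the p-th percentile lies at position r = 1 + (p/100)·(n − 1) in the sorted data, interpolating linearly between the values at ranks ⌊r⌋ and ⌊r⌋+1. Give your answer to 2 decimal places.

609.40

Sorted: 161, 240, 312, 392, 393, 569, 595, 619, 629, 686, 709, 761.
n = 12.
r = 1 + (60/100)·(12 − 1) = 1 + 6.6 = 7.6.
Rank 7 is 595 and rank 8 is 619.
Interpolate: 595 + 0.6·(619 − 595) = 595 + 0.6·24 = 609.4.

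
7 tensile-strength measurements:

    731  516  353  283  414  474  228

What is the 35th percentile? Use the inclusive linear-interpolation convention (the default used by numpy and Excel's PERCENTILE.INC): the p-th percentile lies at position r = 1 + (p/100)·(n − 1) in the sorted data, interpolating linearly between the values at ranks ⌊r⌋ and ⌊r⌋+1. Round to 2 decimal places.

359.10

Sorted: 228, 283, 353, 414, 474, 516, 731.
n = 7.
r = 1 + (35/100)·(7 − 1) = 1 + 2.1 = 3.1.
Rank 3 is 353 and rank 4 is 414.
Interpolate: 353 + 0.1·(414 − 353) = 353 + 0.1·61 = 359.1.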